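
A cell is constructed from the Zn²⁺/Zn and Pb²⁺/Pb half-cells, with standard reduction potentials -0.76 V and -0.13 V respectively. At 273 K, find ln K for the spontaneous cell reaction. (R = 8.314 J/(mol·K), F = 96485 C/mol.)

E°_cell = -0.13 − (-0.76) = 0.63 V, with n = 2 electrons transferred.
At equilibrium E = 0, so the Nernst equation gives ln K = nFE°/RT = (2)(96485)(0.63)/((8.314)(273)) = 53.56.

ln K = 53.6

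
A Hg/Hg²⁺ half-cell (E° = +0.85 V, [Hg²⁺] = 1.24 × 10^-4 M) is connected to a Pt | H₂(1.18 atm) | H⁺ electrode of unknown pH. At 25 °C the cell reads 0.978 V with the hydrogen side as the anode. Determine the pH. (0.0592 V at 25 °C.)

E°_cell = 0.85 V and n = 2.
log Q = n(E° − E)/0.0592 = 2×(0.85 − 0.978)/0.0592 = -4.324.
With Q = [H⁺]^2 / ([Hg²⁺]·P(H₂)), solving for [H⁺] gives log[H⁺] = -4.080, so pH = 4.08.

pH = 4.08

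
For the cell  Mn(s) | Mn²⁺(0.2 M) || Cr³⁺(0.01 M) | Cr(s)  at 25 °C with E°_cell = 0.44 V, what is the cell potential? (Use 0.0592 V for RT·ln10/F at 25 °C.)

0.421 V

Balancing electrons gives n = 6; the reaction quotient is Q = [Mn²⁺]^3/[Cr³⁺]^2 = 80.0.
At 25 °C, E = E° − (0.0592/n) log Q = 0.44 − (0.0592/6)(1.903) = 0.440 − 0.019 = 0.421 V.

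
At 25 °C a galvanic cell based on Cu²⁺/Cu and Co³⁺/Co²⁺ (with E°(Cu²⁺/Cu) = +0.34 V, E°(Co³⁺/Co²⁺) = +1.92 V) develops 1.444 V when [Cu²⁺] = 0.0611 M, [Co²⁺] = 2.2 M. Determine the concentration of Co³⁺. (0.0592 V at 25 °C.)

0.0027 M

From the Nernst equation, log Q = n(E° − E)/0.0592 = 2(1.58 − 1.444)/0.0592 = 4.595, so Q = 3.93 × 10^4.
With Q = [Cu²⁺]·[Co²⁺]^2/[Co³⁺]^2 and the known concentrations, [Co³⁺]^2 in the denominator gives [Co³⁺] = 0.0027 M.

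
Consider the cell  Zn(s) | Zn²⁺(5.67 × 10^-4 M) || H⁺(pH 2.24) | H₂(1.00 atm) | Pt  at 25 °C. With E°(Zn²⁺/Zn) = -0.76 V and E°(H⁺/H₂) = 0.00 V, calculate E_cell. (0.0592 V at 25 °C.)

0.72 V

The hydrogen couple is the cathode, so E°_cell = 0.76 V; n = 2.
[H⁺] = 10^(−2.24) = 0.0058 M, and Q = [Zn²⁺]·P(H₂) / [H⁺]^2 = 17.1.
E = E° − (0.0592/2) log Q = 0.76 − (0.0592/2)(1.234) = 0.723 V.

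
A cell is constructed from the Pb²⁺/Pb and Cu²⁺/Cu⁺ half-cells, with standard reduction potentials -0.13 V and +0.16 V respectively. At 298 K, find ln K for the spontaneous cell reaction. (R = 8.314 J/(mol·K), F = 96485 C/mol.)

E°_cell = +0.16 − (-0.13) = 0.29 V, with n = 2 electrons transferred.
At equilibrium E = 0, so the Nernst equation gives ln K = nFE°/RT = (2)(96485)(0.29)/((8.314)(298)) = 22.59.

ln K = 22.6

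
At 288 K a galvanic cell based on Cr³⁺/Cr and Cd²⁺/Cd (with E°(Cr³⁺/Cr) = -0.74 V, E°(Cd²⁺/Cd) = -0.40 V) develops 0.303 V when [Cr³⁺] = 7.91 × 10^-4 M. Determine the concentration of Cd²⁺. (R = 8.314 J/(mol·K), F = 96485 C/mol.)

4.3 × 10^-4 M

From the Nernst equation, ln Q = nF(E° − E)/RT = 6×96485×(0.34 − 0.303)/(8.314×288) = 8.946, so Q = 7670.
With Q = [Cr³⁺]^2/[Cd²⁺]^3 and the known concentrations, [Cd²⁺]^3 in the denominator gives [Cd²⁺] = 4.3 × 10^-4 M.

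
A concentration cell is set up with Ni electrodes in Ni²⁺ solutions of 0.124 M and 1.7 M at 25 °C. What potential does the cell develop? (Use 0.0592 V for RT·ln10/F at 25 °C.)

Both half-cells are Ni²⁺/Ni, so E°_cell = 0. The concentrated side is the cathode; the cell reaction moves Ni²⁺ from high to low concentration with n = 2.
Q = [Ni²⁺]_dilute/[Ni²⁺]_conc = 0.124/1.7 = 0.0729.
E = 0 − (0.0592/2) log Q = −(0.0592/2)(-1.137) = 0.0337 V.

0.034 V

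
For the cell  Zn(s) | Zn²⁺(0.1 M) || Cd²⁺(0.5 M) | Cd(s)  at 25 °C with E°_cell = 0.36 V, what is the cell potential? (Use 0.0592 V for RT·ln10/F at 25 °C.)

0.381 V

Balancing electrons gives n = 2; the reaction quotient is Q = [Zn²⁺]/[Cd²⁺] = 0.200.
At 25 °C, E = E° − (0.0592/n) log Q = 0.36 − (0.0592/2)(-0.699) = 0.360 + 0.021 = 0.381 V.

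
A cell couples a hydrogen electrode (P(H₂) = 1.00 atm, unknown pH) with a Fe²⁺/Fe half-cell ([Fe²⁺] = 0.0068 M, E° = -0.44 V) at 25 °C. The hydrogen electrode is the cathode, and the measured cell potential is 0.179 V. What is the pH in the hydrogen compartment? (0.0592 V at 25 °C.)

pH = 5.49

E°_cell = 0.44 V and n = 2.
log Q = n(E° − E)/0.0592 = 2×(0.44 − 0.179)/0.0592 = 8.818.
With Q = [Fe²⁺]·P(H₂) / [H⁺]^2, solving for [H⁺] gives log[H⁺] = -5.493, so pH = 5.49.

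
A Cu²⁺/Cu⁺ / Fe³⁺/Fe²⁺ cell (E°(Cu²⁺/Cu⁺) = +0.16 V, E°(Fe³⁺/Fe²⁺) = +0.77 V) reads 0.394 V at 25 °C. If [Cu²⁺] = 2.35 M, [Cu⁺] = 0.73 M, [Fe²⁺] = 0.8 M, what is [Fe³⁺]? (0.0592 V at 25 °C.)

5.8 × 10^-4 M

From the Nernst equation, log Q = n(E° − E)/0.0592 = 1(0.61 − 0.394)/0.0592 = 3.649, so Q = 4450.
With Q = [Cu²⁺]·[Fe²⁺]/([Cu⁺]·[Fe³⁺]) and the known concentrations, [Fe³⁺] in the denominator gives [Fe³⁺] = 5.8 × 10^-4 M.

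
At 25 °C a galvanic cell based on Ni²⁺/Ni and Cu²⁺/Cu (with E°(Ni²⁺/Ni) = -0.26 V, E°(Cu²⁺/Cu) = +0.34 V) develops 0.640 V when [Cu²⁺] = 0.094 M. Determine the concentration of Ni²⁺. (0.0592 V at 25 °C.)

From the Nernst equation, log Q = n(E° − E)/0.0592 = 2(0.60 − 0.640)/0.0592 = -1.351, so Q = 0.0445.
With Q = [Ni²⁺]/[Cu²⁺] and the known concentrations, [Ni²⁺] in the numerator gives [Ni²⁺] = 0.0042 M.

0.0042 M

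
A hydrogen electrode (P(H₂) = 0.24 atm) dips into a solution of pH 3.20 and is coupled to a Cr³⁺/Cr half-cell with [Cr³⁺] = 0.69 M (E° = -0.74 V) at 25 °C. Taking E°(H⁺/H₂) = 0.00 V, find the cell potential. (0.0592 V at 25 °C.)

The hydrogen couple is the cathode, so E°_cell = 0.74 V; n = 6.
[H⁺] = 10^(−3.20) = 6.3 × 10^-4 M, and Q = [Cr³⁺]^2·P(H₂)^3 / [H⁺]^6 = 1.04 × 10^17.
E = E° − (0.0592/6) log Q = 0.74 − (0.0592/6)(17.018) = 0.572 V.

0.57 V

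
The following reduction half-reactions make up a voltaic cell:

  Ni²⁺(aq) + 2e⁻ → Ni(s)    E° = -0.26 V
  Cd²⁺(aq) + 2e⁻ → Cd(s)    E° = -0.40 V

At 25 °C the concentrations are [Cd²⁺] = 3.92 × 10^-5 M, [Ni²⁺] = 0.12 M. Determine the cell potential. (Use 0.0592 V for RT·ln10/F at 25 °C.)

0.243 V

The Ni²⁺/Ni couple has the higher reduction potential and acts as the cathode, so E°_cell = -0.26 − (-0.40) = 0.14 V.
Balancing electrons gives n = 2; the reaction quotient is Q = [Cd²⁺]/[Ni²⁺] = 3.27 × 10^-4.
At 25 °C, E = E° − (0.0592/n) log Q = 0.14 − (0.0592/2)(-3.486) = 0.140 + 0.103 = 0.243 V.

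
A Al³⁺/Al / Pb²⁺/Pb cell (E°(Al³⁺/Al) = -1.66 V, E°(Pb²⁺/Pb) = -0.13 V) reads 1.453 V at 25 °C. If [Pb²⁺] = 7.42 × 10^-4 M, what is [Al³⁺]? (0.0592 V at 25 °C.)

From the Nernst equation, log Q = n(E° − E)/0.0592 = 6(1.53 − 1.453)/0.0592 = 7.804, so Q = 6.37 × 10^7.
With Q = [Al³⁺]^2/[Pb²⁺]^3 and the known concentrations, [Al³⁺]^2 in the numerator gives [Al³⁺] = 0.16 M.

0.16 M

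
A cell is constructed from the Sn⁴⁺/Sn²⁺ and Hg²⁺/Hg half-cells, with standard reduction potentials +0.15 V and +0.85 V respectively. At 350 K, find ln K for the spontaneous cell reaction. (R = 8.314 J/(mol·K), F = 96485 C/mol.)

ln K = 46.4

E°_cell = +0.85 − (+0.15) = 0.70 V, with n = 2 electrons transferred.
At equilibrium E = 0, so the Nernst equation gives ln K = nFE°/RT = (2)(96485)(0.70)/((8.314)(350)) = 46.42.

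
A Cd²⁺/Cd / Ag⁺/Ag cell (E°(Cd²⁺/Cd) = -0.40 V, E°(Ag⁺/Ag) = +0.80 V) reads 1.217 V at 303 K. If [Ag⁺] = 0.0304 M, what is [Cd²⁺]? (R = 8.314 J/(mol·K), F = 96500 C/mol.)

2.5 × 10^-4 M

From the Nernst equation, ln Q = nF(E° − E)/RT = 2×96500×(1.20 − 1.217)/(8.314×303) = -1.302, so Q = 0.272.
With Q = [Cd²⁺]/[Ag⁺]^2 and the known concentrations, [Cd²⁺] in the numerator gives [Cd²⁺] = 2.5 × 10^-4 M.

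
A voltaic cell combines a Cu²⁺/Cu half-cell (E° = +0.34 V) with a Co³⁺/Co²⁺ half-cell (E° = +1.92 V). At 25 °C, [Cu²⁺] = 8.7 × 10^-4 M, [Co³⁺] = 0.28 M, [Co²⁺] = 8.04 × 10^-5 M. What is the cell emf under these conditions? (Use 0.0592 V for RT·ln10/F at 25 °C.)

The Co³⁺/Co²⁺ couple has the higher reduction potential and acts as the cathode, so E°_cell = +1.92 − (+0.34) = 1.58 V.
Balancing electrons gives n = 2; the reaction quotient is Q = [Cu²⁺]·[Co²⁺]^2/[Co³⁺]^2 = 7.17 × 10^-11.
At 25 °C, E = E° − (0.0592/n) log Q = 1.58 − (0.0592/2)(-10.144) = 1.580 + 0.300 = 1.880 V.

1.88 V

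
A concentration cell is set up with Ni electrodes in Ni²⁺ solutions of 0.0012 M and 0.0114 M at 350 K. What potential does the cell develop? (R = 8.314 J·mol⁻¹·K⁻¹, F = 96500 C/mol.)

0.034 V

Both half-cells are Ni²⁺/Ni, so E°_cell = 0. The concentrated side is the cathode; the cell reaction moves Ni²⁺ from high to low concentration with n = 2.
Q = [Ni²⁺]_dilute/[Ni²⁺]_conc = 0.0012/0.0114 = 0.105.
E = 0 − (RT/nF) ln Q = −((8.314×350)/(2×96500))(-2.251) = 0.0339 V.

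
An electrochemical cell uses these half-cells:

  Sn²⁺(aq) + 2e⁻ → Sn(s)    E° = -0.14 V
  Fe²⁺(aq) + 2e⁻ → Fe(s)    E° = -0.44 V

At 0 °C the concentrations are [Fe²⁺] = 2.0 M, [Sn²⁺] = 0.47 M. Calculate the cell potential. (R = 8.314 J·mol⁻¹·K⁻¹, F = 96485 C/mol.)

The Sn²⁺/Sn couple has the higher reduction potential and acts as the cathode, so E°_cell = -0.14 − (-0.44) = 0.30 V.
Balancing electrons gives n = 2; the reaction quotient is Q = [Fe²⁺]/[Sn²⁺] = 4.26.
E = E° − (RT/nF) ln Q = 0.30 − (8.314×273)/(2×96485) × (1.448) = 0.300 − 0.017 = 0.283 V.

0.283 V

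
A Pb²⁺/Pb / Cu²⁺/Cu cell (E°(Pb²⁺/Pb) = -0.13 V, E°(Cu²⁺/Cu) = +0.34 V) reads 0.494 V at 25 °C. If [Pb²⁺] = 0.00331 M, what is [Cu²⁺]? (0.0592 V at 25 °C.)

From the Nernst equation, log Q = n(E° − E)/0.0592 = 2(0.47 − 0.494)/0.0592 = -0.811, so Q = 0.155.
With Q = [Pb²⁺]/[Cu²⁺] and the known concentrations, [Cu²⁺] in the denominator gives [Cu²⁺] = 0.021 M.

0.021 M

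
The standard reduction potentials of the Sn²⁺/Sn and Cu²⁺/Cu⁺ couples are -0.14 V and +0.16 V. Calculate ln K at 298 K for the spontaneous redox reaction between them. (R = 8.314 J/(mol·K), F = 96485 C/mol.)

ln K = 23.4

E°_cell = +0.16 − (-0.14) = 0.30 V, with n = 2 electrons transferred.
At equilibrium E = 0, so the Nernst equation gives ln K = nFE°/RT = (2)(96485)(0.30)/((8.314)(298)) = 23.37.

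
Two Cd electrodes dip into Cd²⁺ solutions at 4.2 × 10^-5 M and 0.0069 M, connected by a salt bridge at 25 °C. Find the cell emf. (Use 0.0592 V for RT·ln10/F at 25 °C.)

Both half-cells are Cd²⁺/Cd, so E°_cell = 0. The concentrated side is the cathode; the cell reaction moves Cd²⁺ from high to low concentration with n = 2.
Q = [Cd²⁺]_dilute/[Cd²⁺]_conc = 4.2 × 10^-5/0.0069 = 0.00609.
E = 0 − (0.0592/2) log Q = −(0.0592/2)(-2.216) = 0.0656 V.

0.066 V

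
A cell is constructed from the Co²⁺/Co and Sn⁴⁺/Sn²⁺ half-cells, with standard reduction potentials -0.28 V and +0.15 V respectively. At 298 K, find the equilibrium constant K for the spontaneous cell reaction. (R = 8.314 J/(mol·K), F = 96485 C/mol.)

E°_cell = +0.15 − (-0.28) = 0.43 V, with n = 2 electrons transferred.
At equilibrium E = 0, so the Nernst equation gives ln K = nFE°/RT = (2)(96485)(0.43)/((8.314)(298)) = 33.49.
K = e^33.49 = 3.5 × 10^14.

3.5 × 10^14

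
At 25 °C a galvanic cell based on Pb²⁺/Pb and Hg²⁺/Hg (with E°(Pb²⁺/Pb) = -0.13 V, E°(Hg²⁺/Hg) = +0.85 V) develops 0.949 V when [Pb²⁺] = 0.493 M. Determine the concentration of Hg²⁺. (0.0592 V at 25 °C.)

From the Nernst equation, log Q = n(E° − E)/0.0592 = 2(0.98 − 0.949)/0.0592 = 1.047, so Q = 11.2.
With Q = [Pb²⁺]/[Hg²⁺] and the known concentrations, [Hg²⁺] in the denominator gives [Hg²⁺] = 0.044 M.

0.044 M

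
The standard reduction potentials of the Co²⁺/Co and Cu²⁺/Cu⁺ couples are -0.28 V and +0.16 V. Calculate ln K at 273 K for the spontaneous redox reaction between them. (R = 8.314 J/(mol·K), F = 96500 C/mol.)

E°_cell = +0.16 − (-0.28) = 0.44 V, with n = 2 electrons transferred.
At equilibrium E = 0, so the Nernst equation gives ln K = nFE°/RT = (2)(96500)(0.44)/((8.314)(273)) = 37.41.

ln K = 37.4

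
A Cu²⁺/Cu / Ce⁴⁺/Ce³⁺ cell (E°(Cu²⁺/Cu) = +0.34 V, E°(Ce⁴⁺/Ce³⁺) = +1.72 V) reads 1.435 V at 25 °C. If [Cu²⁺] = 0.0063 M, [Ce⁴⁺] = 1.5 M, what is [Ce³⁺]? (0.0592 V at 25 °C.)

2.2 M

From the Nernst equation, log Q = n(E° − E)/0.0592 = 2(1.38 − 1.435)/0.0592 = -1.858, so Q = 0.0139.
With Q = [Cu²⁺]·[Ce³⁺]^2/[Ce⁴⁺]^2 and the known concentrations, [Ce³⁺]^2 in the numerator gives [Ce³⁺] = 2.2 M.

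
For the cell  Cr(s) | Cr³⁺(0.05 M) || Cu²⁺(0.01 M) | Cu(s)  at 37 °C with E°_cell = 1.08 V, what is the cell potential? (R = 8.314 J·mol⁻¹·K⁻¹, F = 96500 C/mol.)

1.05 V

Balancing electrons gives n = 6; the reaction quotient is Q = [Cr³⁺]^2/[Cu²⁺]^3 = 2500.
E = E° − (RT/nF) ln Q = 1.08 − (8.314×310)/(6×96500) × (7.824) = 1.080 − 0.035 = 1.045 V.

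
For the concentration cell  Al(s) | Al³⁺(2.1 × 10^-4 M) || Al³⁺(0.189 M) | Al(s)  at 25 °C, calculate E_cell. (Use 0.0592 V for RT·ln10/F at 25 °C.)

Both half-cells are Al³⁺/Al, so E°_cell = 0. The concentrated side is the cathode; the cell reaction moves Al³⁺ from high to low concentration with n = 3.
Q = [Al³⁺]_dilute/[Al³⁺]_conc = 2.1 × 10^-4/0.189 = 0.00111.
E = 0 − (0.0592/3) log Q = −(0.0592/3)(-2.954) = 0.0583 V.

0.058 V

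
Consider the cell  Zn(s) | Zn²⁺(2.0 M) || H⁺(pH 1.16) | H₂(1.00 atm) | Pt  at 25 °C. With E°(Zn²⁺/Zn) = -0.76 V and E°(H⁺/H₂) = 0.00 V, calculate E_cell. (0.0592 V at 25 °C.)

The hydrogen couple is the cathode, so E°_cell = 0.76 V; n = 2.
[H⁺] = 10^(−1.16) = 0.069 M, and Q = [Zn²⁺]·P(H₂) / [H⁺]^2 = 418.
E = E° − (0.0592/2) log Q = 0.76 − (0.0592/2)(2.621) = 0.682 V.

0.68 V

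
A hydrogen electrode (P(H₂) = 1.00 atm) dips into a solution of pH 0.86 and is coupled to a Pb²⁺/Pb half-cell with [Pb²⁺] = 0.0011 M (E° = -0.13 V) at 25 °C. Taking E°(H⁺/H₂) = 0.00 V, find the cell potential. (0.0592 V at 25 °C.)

0.17 V

The hydrogen couple is the cathode, so E°_cell = 0.13 V; n = 2.
[H⁺] = 10^(−0.86) = 0.14 M, and Q = [Pb²⁺]·P(H₂) / [H⁺]^2 = 0.0577.
E = E° − (0.0592/2) log Q = 0.13 − (0.0592/2)(-1.239) = 0.167 V.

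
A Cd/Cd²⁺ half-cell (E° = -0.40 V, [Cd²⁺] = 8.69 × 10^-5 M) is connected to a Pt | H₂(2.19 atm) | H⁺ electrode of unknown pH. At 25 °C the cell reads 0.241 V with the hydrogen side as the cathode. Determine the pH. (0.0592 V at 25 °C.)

pH = 4.55

E°_cell = 0.40 V and n = 2.
log Q = n(E° − E)/0.0592 = 2×(0.40 − 0.241)/0.0592 = 5.372.
With Q = [Cd²⁺]·P(H₂) / [H⁺]^2, solving for [H⁺] gives log[H⁺] = -4.546, so pH = 4.55.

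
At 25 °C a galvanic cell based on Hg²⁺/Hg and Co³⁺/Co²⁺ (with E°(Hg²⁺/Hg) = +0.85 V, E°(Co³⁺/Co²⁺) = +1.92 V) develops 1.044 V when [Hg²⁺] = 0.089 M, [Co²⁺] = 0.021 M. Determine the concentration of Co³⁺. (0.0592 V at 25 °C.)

0.0023 M

From the Nernst equation, log Q = n(E° − E)/0.0592 = 2(1.07 − 1.044)/0.0592 = 0.878, so Q = 7.56.
With Q = [Hg²⁺]·[Co²⁺]^2/[Co³⁺]^2 and the known concentrations, [Co³⁺]^2 in the denominator gives [Co³⁺] = 0.0023 M.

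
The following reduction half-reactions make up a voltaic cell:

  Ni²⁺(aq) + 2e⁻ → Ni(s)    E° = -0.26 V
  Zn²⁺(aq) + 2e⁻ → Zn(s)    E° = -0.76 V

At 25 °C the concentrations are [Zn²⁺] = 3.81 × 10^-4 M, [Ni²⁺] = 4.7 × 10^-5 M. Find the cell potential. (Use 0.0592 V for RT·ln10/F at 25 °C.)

The Ni²⁺/Ni couple has the higher reduction potential and acts as the cathode, so E°_cell = -0.26 − (-0.76) = 0.50 V.
Balancing electrons gives n = 2; the reaction quotient is Q = [Zn²⁺]/[Ni²⁺] = 8.11.
At 25 °C, E = E° − (0.0592/n) log Q = 0.50 − (0.0592/2)(0.909) = 0.500 − 0.027 = 0.473 V.

0.473 V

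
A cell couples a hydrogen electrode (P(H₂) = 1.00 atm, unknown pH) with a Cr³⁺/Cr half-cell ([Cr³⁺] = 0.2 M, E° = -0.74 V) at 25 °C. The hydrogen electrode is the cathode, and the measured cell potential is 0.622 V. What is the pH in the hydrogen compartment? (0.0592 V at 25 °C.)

pH = 2.23

E°_cell = 0.74 V and n = 6.
log Q = n(E° − E)/0.0592 = 6×(0.74 − 0.622)/0.0592 = 11.959.
With Q = [Cr³⁺]^2·P(H₂)^3 / [H⁺]^6, solving for [H⁺] gives log[H⁺] = -2.226, so pH = 2.23.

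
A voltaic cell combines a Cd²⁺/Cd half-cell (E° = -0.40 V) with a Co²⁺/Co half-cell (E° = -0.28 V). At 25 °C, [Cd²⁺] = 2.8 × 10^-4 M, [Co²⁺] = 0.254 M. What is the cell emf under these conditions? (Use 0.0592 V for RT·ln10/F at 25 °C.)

The Co²⁺/Co couple has the higher reduction potential and acts as the cathode, so E°_cell = -0.28 − (-0.40) = 0.12 V.
Balancing electrons gives n = 2; the reaction quotient is Q = [Cd²⁺]/[Co²⁺] = 0.00110.
At 25 °C, E = E° − (0.0592/n) log Q = 0.12 − (0.0592/2)(-2.958) = 0.120 + 0.088 = 0.208 V.

0.208 V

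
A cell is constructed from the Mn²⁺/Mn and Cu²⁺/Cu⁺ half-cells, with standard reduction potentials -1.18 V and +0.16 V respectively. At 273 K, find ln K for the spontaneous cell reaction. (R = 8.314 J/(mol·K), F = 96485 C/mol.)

ln K = 113.9

E°_cell = +0.16 − (-1.18) = 1.34 V, with n = 2 electrons transferred.
At equilibrium E = 0, so the Nernst equation gives ln K = nFE°/RT = (2)(96485)(1.34)/((8.314)(273)) = 113.93.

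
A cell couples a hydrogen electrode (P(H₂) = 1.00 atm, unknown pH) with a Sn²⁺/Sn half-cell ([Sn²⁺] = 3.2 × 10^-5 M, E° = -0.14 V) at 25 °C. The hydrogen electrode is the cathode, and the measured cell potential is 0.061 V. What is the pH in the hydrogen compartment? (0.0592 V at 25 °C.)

pH = 3.58

E°_cell = 0.14 V and n = 2.
log Q = n(E° − E)/0.0592 = 2×(0.14 − 0.061)/0.0592 = 2.669.
With Q = [Sn²⁺]·P(H₂) / [H⁺]^2, solving for [H⁺] gives log[H⁺] = -3.582, so pH = 3.58.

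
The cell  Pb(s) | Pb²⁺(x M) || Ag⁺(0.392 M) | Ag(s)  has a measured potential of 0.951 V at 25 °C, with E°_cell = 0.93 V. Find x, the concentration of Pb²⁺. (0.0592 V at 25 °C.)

0.03 M

From the Nernst equation, log Q = n(E° − E)/0.0592 = 2(0.93 − 0.951)/0.0592 = -0.709, so Q = 0.195.
With Q = [Pb²⁺]/[Ag⁺]^2 and the known concentrations, [Pb²⁺] in the numerator gives [Pb²⁺] = 0.03 M.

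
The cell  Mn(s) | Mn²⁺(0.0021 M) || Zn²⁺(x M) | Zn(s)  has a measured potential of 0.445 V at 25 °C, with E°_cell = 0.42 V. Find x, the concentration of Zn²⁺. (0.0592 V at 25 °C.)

From the Nernst equation, log Q = n(E° − E)/0.0592 = 2(0.42 − 0.445)/0.0592 = -0.845, so Q = 0.143.
With Q = [Mn²⁺]/[Zn²⁺] and the known concentrations, [Zn²⁺] in the denominator gives [Zn²⁺] = 0.015 M.

0.015 M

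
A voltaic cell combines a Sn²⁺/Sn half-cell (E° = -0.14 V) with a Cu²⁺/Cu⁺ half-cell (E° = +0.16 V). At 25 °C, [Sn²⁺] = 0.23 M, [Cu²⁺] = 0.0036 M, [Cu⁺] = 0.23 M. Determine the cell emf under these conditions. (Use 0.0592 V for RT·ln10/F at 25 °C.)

The Cu²⁺/Cu⁺ couple has the higher reduction potential and acts as the cathode, so E°_cell = +0.16 − (-0.14) = 0.30 V.
Balancing electrons gives n = 2; the reaction quotient is Q = [Sn²⁺]·[Cu⁺]^2/[Cu²⁺]^2 = 939.
At 25 °C, E = E° − (0.0592/n) log Q = 0.30 − (0.0592/2)(2.973) = 0.300 − 0.088 = 0.212 V.

0.212 V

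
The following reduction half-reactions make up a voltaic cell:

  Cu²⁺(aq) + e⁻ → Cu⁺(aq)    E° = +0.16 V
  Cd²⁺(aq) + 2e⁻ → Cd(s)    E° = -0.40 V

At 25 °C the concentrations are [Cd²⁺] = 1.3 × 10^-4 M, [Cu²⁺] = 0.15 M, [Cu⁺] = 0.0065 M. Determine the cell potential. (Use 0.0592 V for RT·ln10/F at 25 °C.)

0.756 V

The Cu²⁺/Cu⁺ couple has the higher reduction potential and acts as the cathode, so E°_cell = +0.16 − (-0.40) = 0.56 V.
Balancing electrons gives n = 2; the reaction quotient is Q = [Cd²⁺]·[Cu⁺]^2/[Cu²⁺]^2 = 2.44 × 10^-7.
At 25 °C, E = E° − (0.0592/n) log Q = 0.56 − (0.0592/2)(-6.612) = 0.560 + 0.196 = 0.756 V.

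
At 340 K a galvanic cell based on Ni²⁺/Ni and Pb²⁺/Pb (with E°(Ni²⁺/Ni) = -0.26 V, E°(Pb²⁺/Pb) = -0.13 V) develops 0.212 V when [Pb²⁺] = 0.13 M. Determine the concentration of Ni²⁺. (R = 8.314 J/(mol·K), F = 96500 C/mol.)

4.8 × 10^-4 M

From the Nernst equation, ln Q = nF(E° − E)/RT = 2×96500×(0.13 − 0.212)/(8.314×340) = -5.599, so Q = 0.00370.
With Q = [Ni²⁺]/[Pb²⁺] and the known concentrations, [Ni²⁺] in the numerator gives [Ni²⁺] = 4.8 × 10^-4 M.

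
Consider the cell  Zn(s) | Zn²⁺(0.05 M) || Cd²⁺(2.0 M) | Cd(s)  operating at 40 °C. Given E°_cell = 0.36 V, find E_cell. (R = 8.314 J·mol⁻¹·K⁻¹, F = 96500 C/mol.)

0.410 V

Balancing electrons gives n = 2; the reaction quotient is Q = [Zn²⁺]/[Cd²⁺] = 0.0250.
E = E° − (RT/nF) ln Q = 0.36 − (8.314×313)/(2×96500) × (-3.689) = 0.360 + 0.050 = 0.410 V.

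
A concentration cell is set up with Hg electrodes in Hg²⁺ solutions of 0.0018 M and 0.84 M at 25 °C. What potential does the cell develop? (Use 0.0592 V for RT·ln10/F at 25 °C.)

0.079 V

Both half-cells are Hg²⁺/Hg, so E°_cell = 0. The concentrated side is the cathode; the cell reaction moves Hg²⁺ from high to low concentration with n = 2.
Q = [Hg²⁺]_dilute/[Hg²⁺]_conc = 0.0018/0.84 = 0.00214.
E = 0 − (0.0592/2) log Q = −(0.0592/2)(-2.669) = 0.0790 V.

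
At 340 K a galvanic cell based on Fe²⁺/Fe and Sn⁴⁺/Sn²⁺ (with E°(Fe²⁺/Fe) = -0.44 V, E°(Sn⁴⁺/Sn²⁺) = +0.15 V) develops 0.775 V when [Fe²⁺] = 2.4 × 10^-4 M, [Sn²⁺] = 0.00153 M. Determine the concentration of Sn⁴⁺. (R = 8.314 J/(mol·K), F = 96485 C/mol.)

From the Nernst equation, ln Q = nF(E° − E)/RT = 2×96485×(0.59 − 0.775)/(8.314×340) = -12.629, so Q = 3.28 × 10^-6.
With Q = [Fe²⁺]·[Sn²⁺]/[Sn⁴⁺] and the known concentrations, [Sn⁴⁺] in the denominator gives [Sn⁴⁺] = 0.11 M.

0.11 M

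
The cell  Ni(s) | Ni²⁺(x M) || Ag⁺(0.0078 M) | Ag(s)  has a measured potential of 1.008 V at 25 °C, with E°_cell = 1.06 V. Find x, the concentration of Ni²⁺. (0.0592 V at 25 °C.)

0.0035 M

From the Nernst equation, log Q = n(E° − E)/0.0592 = 2(1.06 − 1.008)/0.0592 = 1.757, so Q = 57.1.
With Q = [Ni²⁺]/[Ag⁺]^2 and the known concentrations, [Ni²⁺] in the numerator gives [Ni²⁺] = 0.0035 M.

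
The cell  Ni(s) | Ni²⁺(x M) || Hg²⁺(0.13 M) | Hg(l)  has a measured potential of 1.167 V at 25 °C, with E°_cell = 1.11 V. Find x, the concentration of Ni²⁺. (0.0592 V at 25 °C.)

From the Nernst equation, log Q = n(E° − E)/0.0592 = 2(1.11 − 1.167)/0.0592 = -1.926, so Q = 0.0119.
With Q = [Ni²⁺]/[Hg²⁺] and the known concentrations, [Ni²⁺] in the numerator gives [Ni²⁺] = 0.0015 M.

0.0015 M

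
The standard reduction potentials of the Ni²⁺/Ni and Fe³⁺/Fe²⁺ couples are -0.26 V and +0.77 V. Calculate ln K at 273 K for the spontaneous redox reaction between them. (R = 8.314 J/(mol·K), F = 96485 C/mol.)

E°_cell = +0.77 − (-0.26) = 1.03 V, with n = 2 electrons transferred.
At equilibrium E = 0, so the Nernst equation gives ln K = nFE°/RT = (2)(96485)(1.03)/((8.314)(273)) = 87.57.

ln K = 87.6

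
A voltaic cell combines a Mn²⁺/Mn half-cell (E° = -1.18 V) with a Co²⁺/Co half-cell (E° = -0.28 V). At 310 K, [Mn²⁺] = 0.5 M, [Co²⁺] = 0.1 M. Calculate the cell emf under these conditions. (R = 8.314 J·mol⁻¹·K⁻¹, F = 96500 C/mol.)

The Co²⁺/Co couple has the higher reduction potential and acts as the cathode, so E°_cell = -0.28 − (-1.18) = 0.90 V.
Balancing electrons gives n = 2; the reaction quotient is Q = [Mn²⁺]/[Co²⁺] = 5.00.
E = E° − (RT/nF) ln Q = 0.90 − (8.314×310)/(2×96500) × (1.609) = 0.900 − 0.021 = 0.879 V.

0.879 V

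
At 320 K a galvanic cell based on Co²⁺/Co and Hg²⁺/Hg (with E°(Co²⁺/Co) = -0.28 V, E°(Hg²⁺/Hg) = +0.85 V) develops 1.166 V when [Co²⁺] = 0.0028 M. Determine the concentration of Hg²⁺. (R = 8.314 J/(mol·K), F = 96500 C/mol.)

From the Nernst equation, ln Q = nF(E° − E)/RT = 2×96500×(1.13 − 1.166)/(8.314×320) = -2.612, so Q = 0.0734.
With Q = [Co²⁺]/[Hg²⁺] and the known concentrations, [Hg²⁺] in the denominator gives [Hg²⁺] = 0.038 M.

0.038 M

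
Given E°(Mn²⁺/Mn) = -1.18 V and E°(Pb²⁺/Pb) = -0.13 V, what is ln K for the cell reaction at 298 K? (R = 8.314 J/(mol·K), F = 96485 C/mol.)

ln K = 81.8

E°_cell = -0.13 − (-1.18) = 1.05 V, with n = 2 electrons transferred.
At equilibrium E = 0, so the Nernst equation gives ln K = nFE°/RT = (2)(96485)(1.05)/((8.314)(298)) = 81.78.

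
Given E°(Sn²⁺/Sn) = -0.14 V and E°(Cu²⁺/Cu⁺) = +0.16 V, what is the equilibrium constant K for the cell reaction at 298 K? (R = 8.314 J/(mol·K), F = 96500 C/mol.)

E°_cell = +0.16 − (-0.14) = 0.30 V, with n = 2 electrons transferred.
At equilibrium E = 0, so the Nernst equation gives ln K = nFE°/RT = (2)(96500)(0.30)/((8.314)(298)) = 23.37.
K = e^23.37 = 1.4 × 10^10.

1.4 × 10^10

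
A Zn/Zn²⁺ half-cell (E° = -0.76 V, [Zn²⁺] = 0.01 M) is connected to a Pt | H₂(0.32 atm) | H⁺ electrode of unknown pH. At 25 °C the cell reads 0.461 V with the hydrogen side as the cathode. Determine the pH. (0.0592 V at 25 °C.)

pH = 6.30

E°_cell = 0.76 V and n = 2.
log Q = n(E° − E)/0.0592 = 2×(0.76 − 0.461)/0.0592 = 10.101.
With Q = [Zn²⁺]·P(H₂) / [H⁺]^2, solving for [H⁺] gives log[H⁺] = -6.298, so pH = 6.30.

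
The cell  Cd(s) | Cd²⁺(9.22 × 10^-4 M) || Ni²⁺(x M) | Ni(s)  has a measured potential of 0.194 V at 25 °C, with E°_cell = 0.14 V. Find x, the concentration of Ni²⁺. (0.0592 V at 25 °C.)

From the Nernst equation, log Q = n(E° − E)/0.0592 = 2(0.14 − 0.194)/0.0592 = -1.824, so Q = 0.0150.
With Q = [Cd²⁺]/[Ni²⁺] and the known concentrations, [Ni²⁺] in the denominator gives [Ni²⁺] = 0.062 M.

0.062 M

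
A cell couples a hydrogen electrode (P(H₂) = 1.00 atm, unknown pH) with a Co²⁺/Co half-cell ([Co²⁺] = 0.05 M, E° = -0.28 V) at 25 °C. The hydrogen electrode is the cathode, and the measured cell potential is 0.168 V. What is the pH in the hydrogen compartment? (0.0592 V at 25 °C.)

pH = 2.54

E°_cell = 0.28 V and n = 2.
log Q = n(E° − E)/0.0592 = 2×(0.28 − 0.168)/0.0592 = 3.784.
With Q = [Co²⁺]·P(H₂) / [H⁺]^2, solving for [H⁺] gives log[H⁺] = -2.542, so pH = 2.54.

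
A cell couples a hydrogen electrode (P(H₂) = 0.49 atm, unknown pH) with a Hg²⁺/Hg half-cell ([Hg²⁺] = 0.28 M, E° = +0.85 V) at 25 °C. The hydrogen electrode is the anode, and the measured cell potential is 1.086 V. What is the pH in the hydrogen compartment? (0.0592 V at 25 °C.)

pH = 4.42

E°_cell = 0.85 V and n = 2.
log Q = n(E° − E)/0.0592 = 2×(0.85 − 1.086)/0.0592 = -7.973.
With Q = [H⁺]^2 / ([Hg²⁺]·P(H₂)), solving for [H⁺] gives log[H⁺] = -4.418, so pH = 4.42.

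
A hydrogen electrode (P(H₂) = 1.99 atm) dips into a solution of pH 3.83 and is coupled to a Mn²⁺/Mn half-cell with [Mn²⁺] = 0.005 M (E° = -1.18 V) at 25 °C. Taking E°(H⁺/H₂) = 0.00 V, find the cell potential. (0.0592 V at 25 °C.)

1.01 V

The hydrogen couple is the cathode, so E°_cell = 1.18 V; n = 2.
[H⁺] = 10^(−3.83) = 1.5 × 10^-4 M, and Q = [Mn²⁺]·P(H₂) / [H⁺]^2 = 4.55 × 10^5.
E = E° − (0.0592/2) log Q = 1.18 − (0.0592/2)(5.658) = 1.013 V.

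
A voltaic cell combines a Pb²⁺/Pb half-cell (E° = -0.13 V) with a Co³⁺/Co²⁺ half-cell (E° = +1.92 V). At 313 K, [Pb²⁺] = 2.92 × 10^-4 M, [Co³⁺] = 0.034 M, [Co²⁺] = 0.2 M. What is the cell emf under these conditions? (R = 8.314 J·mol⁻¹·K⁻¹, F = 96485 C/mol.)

2.11 V

The Co³⁺/Co²⁺ couple has the higher reduction potential and acts as the cathode, so E°_cell = +1.92 − (-0.13) = 2.05 V.
Balancing electrons gives n = 2; the reaction quotient is Q = [Pb²⁺]·[Co²⁺]^2/[Co³⁺]^2 = 0.0101.
E = E° − (RT/nF) ln Q = 2.05 − (8.314×313)/(2×96485) × (-4.595) = 2.050 + 0.062 = 2.112 V.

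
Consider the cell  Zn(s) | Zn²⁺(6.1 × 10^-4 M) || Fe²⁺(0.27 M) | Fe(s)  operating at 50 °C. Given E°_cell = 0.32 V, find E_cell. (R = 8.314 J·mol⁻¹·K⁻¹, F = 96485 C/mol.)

Balancing electrons gives n = 2; the reaction quotient is Q = [Zn²⁺]/[Fe²⁺] = 0.00226.
E = E° − (RT/nF) ln Q = 0.32 − (8.314×323)/(2×96485) × (-6.093) = 0.320 + 0.085 = 0.405 V.

0.405 V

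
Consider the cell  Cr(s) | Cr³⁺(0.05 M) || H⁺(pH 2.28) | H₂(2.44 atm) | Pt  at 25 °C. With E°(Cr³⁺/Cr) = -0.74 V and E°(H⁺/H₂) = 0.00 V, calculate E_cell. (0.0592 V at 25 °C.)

The hydrogen couple is the cathode, so E°_cell = 0.74 V; n = 6.
[H⁺] = 10^(−2.28) = 0.0052 M, and Q = [Cr³⁺]^2·P(H₂)^3 / [H⁺]^6 = 1.74 × 10^12.
E = E° − (0.0592/6) log Q = 0.74 − (0.0592/6)(12.240) = 0.619 V.

0.62 V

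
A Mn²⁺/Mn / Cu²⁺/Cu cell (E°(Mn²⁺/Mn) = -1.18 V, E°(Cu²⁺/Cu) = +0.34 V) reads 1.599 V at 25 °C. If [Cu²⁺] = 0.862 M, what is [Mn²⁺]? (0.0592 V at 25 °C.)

From the Nernst equation, log Q = n(E° − E)/0.0592 = 2(1.52 − 1.599)/0.0592 = -2.669, so Q = 0.00214.
With Q = [Mn²⁺]/[Cu²⁺] and the known concentrations, [Mn²⁺] in the numerator gives [Mn²⁺] = 0.0018 M.

0.0018 M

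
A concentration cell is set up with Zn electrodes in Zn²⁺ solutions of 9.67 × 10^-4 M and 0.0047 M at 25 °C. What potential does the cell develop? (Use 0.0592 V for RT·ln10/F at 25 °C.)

0.020 V

Both half-cells are Zn²⁺/Zn, so E°_cell = 0. The concentrated side is the cathode; the cell reaction moves Zn²⁺ from high to low concentration with n = 2.
Q = [Zn²⁺]_dilute/[Zn²⁺]_conc = 9.67 × 10^-4/0.0047 = 0.206.
E = 0 − (0.0592/2) log Q = −(0.0592/2)(-0.687) = 0.0203 V.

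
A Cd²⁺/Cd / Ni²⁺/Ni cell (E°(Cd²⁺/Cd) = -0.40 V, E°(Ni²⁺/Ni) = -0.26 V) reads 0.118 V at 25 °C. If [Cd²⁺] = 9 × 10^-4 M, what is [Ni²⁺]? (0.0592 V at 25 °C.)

From the Nernst equation, log Q = n(E° − E)/0.0592 = 2(0.14 − 0.118)/0.0592 = 0.743, so Q = 5.54.
With Q = [Cd²⁺]/[Ni²⁺] and the known concentrations, [Ni²⁺] in the denominator gives [Ni²⁺] = 1.6 × 10^-4 M.

1.6 × 10^-4 M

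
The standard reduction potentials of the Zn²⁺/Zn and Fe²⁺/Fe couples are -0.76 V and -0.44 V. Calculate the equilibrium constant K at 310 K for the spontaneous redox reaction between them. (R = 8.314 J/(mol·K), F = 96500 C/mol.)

2.6 × 10^10

E°_cell = -0.44 − (-0.76) = 0.32 V, with n = 2 electrons transferred.
At equilibrium E = 0, so the Nernst equation gives ln K = nFE°/RT = (2)(96500)(0.32)/((8.314)(310)) = 23.96.
K = e^23.96 = 2.6 × 10^10.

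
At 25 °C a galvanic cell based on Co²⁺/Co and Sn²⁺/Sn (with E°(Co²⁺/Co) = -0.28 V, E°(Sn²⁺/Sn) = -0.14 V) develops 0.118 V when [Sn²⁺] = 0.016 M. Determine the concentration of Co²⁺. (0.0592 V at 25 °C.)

From the Nernst equation, log Q = n(E° − E)/0.0592 = 2(0.14 − 0.118)/0.0592 = 0.743, so Q = 5.54.
With Q = [Co²⁺]/[Sn²⁺] and the known concentrations, [Co²⁺] in the numerator gives [Co²⁺] = 0.089 M.

0.089 M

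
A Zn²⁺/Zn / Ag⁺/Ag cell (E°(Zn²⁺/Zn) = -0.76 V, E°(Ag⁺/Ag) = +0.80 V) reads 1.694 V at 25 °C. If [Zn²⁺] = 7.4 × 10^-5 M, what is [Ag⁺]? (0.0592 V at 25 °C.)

1.6 M

From the Nernst equation, log Q = n(E° − E)/0.0592 = 2(1.56 − 1.694)/0.0592 = -4.527, so Q = 2.97 × 10^-5.
With Q = [Zn²⁺]/[Ag⁺]^2 and the known concentrations, [Ag⁺]^2 in the denominator gives [Ag⁺] = 1.6 M.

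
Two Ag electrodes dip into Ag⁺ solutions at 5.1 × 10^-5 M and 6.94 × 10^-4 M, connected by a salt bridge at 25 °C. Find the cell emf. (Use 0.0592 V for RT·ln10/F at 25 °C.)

0.067 V

Both half-cells are Ag⁺/Ag, so E°_cell = 0. The concentrated side is the cathode; the cell reaction moves Ag⁺ from high to low concentration with n = 1.
Q = [Ag⁺]_dilute/[Ag⁺]_conc = 5.1 × 10^-5/6.94 × 10^-4 = 0.0735.
E = 0 − (0.0592/1) log Q = −(0.0592/1)(-1.134) = 0.0671 V.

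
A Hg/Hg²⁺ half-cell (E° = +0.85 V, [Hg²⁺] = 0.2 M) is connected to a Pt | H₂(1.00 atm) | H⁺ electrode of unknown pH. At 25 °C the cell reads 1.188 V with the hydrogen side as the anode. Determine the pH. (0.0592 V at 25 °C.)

pH = 6.06

E°_cell = 0.85 V and n = 2.
log Q = n(E° − E)/0.0592 = 2×(0.85 − 1.188)/0.0592 = -11.419.
With Q = [H⁺]^2 / ([Hg²⁺]·P(H₂)), solving for [H⁺] gives log[H⁺] = -6.059, so pH = 6.06.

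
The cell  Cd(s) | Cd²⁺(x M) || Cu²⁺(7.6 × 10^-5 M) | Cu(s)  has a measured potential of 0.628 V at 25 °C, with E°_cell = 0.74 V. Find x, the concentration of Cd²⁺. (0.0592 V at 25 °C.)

0.46 M

From the Nernst equation, log Q = n(E° − E)/0.0592 = 2(0.74 − 0.628)/0.0592 = 3.784, so Q = 6080.
With Q = [Cd²⁺]/[Cu²⁺] and the known concentrations, [Cd²⁺] in the numerator gives [Cd²⁺] = 0.46 M.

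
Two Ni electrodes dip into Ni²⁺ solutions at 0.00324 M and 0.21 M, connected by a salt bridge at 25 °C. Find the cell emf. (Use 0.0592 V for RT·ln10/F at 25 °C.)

Both half-cells are Ni²⁺/Ni, so E°_cell = 0. The concentrated side is the cathode; the cell reaction moves Ni²⁺ from high to low concentration with n = 2.
Q = [Ni²⁺]_dilute/[Ni²⁺]_conc = 0.00324/0.21 = 0.0154.
E = 0 − (0.0592/2) log Q = −(0.0592/2)(-1.812) = 0.0536 V.

0.054 V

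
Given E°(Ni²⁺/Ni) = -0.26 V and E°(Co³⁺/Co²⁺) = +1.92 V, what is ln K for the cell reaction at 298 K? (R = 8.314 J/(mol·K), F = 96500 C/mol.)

ln K = 169.8

E°_cell = +1.92 − (-0.26) = 2.18 V, with n = 2 electrons transferred.
At equilibrium E = 0, so the Nernst equation gives ln K = nFE°/RT = (2)(96500)(2.18)/((8.314)(298)) = 169.82.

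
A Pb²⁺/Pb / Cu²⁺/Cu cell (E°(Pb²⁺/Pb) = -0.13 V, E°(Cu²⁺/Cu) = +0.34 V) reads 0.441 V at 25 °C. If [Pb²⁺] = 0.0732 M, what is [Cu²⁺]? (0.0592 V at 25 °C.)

From the Nernst equation, log Q = n(E° − E)/0.0592 = 2(0.47 − 0.441)/0.0592 = 0.980, so Q = 9.54.
With Q = [Pb²⁺]/[Cu²⁺] and the known concentrations, [Cu²⁺] in the denominator gives [Cu²⁺] = 0.0077 M.

0.0077 M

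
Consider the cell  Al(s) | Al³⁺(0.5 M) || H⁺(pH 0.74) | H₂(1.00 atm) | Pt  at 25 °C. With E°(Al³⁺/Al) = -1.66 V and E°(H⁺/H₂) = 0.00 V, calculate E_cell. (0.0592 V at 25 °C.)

1.62 V

The hydrogen couple is the cathode, so E°_cell = 1.66 V; n = 6.
[H⁺] = 10^(−0.74) = 0.18 M, and Q = [Al³⁺]^2·P(H₂)^3 / [H⁺]^6 = 6890.
E = E° − (0.0592/6) log Q = 1.66 − (0.0592/6)(3.838) = 1.622 V.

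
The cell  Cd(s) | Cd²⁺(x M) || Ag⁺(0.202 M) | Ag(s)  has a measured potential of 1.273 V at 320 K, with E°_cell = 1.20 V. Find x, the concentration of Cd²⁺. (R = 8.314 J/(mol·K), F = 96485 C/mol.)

From the Nernst equation, ln Q = nF(E° − E)/RT = 2×96485×(1.20 − 1.273)/(8.314×320) = -5.295, so Q = 0.00502.
With Q = [Cd²⁺]/[Ag⁺]^2 and the known concentrations, [Cd²⁺] in the numerator gives [Cd²⁺] = 2 × 10^-4 M.

2 × 10^-4 M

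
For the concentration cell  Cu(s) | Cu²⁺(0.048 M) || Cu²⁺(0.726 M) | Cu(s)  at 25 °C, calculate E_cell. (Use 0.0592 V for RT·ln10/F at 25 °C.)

Both half-cells are Cu²⁺/Cu, so E°_cell = 0. The concentrated side is the cathode; the cell reaction moves Cu²⁺ from high to low concentration with n = 2.
Q = [Cu²⁺]_dilute/[Cu²⁺]_conc = 0.048/0.726 = 0.0661.
E = 0 − (0.0592/2) log Q = −(0.0592/2)(-1.180) = 0.0349 V.

0.035 V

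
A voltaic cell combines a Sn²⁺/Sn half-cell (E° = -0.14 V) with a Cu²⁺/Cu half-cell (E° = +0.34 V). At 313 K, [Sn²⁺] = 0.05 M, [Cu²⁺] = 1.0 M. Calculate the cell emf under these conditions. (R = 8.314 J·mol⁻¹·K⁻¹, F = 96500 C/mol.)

0.520 V

The Cu²⁺/Cu couple has the higher reduction potential and acts as the cathode, so E°_cell = +0.34 − (-0.14) = 0.48 V.
Balancing electrons gives n = 2; the reaction quotient is Q = [Sn²⁺]/[Cu²⁺] = 0.0500.
E = E° − (RT/nF) ln Q = 0.48 − (8.314×313)/(2×96500) × (-2.996) = 0.480 + 0.040 = 0.520 V.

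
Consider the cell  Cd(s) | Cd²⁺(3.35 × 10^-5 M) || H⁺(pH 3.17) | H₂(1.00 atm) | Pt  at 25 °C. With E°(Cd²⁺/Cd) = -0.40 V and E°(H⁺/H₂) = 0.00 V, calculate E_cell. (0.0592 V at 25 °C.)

0.34 V

The hydrogen couple is the cathode, so E°_cell = 0.40 V; n = 2.
[H⁺] = 10^(−3.17) = 6.8 × 10^-4 M, and Q = [Cd²⁺]·P(H₂) / [H⁺]^2 = 73.3.
E = E° − (0.0592/2) log Q = 0.40 − (0.0592/2)(1.865) = 0.345 V.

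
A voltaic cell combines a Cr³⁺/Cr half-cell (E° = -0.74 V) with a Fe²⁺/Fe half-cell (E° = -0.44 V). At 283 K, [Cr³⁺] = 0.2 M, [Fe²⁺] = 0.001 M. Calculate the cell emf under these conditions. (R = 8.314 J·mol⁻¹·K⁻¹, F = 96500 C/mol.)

0.229 V

The Fe²⁺/Fe couple has the higher reduction potential and acts as the cathode, so E°_cell = -0.44 − (-0.74) = 0.30 V.
Balancing electrons gives n = 6; the reaction quotient is Q = [Cr³⁺]^2/[Fe²⁺]^3 = 4 × 10^7.
E = E° − (RT/nF) ln Q = 0.30 − (8.314×283)/(6×96500) × (17.504) = 0.300 − 0.071 = 0.229 V.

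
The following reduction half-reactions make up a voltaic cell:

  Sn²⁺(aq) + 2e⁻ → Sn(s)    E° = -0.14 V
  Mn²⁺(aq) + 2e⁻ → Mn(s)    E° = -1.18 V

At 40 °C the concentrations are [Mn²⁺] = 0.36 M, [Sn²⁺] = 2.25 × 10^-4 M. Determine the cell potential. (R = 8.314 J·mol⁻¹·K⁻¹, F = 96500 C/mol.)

0.941 V

The Sn²⁺/Sn couple has the higher reduction potential and acts as the cathode, so E°_cell = -0.14 − (-1.18) = 1.04 V.
Balancing electrons gives n = 2; the reaction quotient is Q = [Mn²⁺]/[Sn²⁺] = 1600.
E = E° − (RT/nF) ln Q = 1.04 − (8.314×313)/(2×96500) × (7.378) = 1.040 − 0.099 = 0.941 V.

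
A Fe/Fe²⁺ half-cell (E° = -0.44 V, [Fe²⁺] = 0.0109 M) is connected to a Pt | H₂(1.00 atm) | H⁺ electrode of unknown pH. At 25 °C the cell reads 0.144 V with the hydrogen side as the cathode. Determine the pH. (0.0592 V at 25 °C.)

E°_cell = 0.44 V and n = 2.
log Q = n(E° − E)/0.0592 = 2×(0.44 − 0.144)/0.0592 = 10.000.
With Q = [Fe²⁺]·P(H₂) / [H⁺]^2, solving for [H⁺] gives log[H⁺] = -5.981, so pH = 5.98.

pH = 5.98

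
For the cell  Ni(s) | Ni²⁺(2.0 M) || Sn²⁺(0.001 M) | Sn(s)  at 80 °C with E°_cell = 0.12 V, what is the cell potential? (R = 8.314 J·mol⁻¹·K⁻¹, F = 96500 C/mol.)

Balancing electrons gives n = 2; the reaction quotient is Q = [Ni²⁺]/[Sn²⁺] = 2000.
E = E° − (RT/nF) ln Q = 0.12 − (8.314×353)/(2×96500) × (7.601) = 0.120 − 0.116 = 0.004 V.

0.004 V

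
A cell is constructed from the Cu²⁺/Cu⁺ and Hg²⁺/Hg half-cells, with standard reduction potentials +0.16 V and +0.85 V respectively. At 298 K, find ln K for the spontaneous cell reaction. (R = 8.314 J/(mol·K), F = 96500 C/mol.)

ln K = 53.8

E°_cell = +0.85 − (+0.16) = 0.69 V, with n = 2 electrons transferred.
At equilibrium E = 0, so the Nernst equation gives ln K = nFE°/RT = (2)(96500)(0.69)/((8.314)(298)) = 53.75.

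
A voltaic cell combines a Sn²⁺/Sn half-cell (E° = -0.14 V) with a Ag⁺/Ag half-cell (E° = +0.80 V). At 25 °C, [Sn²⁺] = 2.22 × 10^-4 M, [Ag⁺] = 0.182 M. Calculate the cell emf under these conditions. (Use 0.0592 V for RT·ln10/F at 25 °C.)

The Ag⁺/Ag couple has the higher reduction potential and acts as the cathode, so E°_cell = +0.80 − (-0.14) = 0.94 V.
Balancing electrons gives n = 2; the reaction quotient is Q = [Sn²⁺]/[Ag⁺]^2 = 0.00670.
At 25 °C, E = E° − (0.0592/n) log Q = 0.94 − (0.0592/2)(-2.174) = 0.940 + 0.064 = 1.004 V.

1.00 V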